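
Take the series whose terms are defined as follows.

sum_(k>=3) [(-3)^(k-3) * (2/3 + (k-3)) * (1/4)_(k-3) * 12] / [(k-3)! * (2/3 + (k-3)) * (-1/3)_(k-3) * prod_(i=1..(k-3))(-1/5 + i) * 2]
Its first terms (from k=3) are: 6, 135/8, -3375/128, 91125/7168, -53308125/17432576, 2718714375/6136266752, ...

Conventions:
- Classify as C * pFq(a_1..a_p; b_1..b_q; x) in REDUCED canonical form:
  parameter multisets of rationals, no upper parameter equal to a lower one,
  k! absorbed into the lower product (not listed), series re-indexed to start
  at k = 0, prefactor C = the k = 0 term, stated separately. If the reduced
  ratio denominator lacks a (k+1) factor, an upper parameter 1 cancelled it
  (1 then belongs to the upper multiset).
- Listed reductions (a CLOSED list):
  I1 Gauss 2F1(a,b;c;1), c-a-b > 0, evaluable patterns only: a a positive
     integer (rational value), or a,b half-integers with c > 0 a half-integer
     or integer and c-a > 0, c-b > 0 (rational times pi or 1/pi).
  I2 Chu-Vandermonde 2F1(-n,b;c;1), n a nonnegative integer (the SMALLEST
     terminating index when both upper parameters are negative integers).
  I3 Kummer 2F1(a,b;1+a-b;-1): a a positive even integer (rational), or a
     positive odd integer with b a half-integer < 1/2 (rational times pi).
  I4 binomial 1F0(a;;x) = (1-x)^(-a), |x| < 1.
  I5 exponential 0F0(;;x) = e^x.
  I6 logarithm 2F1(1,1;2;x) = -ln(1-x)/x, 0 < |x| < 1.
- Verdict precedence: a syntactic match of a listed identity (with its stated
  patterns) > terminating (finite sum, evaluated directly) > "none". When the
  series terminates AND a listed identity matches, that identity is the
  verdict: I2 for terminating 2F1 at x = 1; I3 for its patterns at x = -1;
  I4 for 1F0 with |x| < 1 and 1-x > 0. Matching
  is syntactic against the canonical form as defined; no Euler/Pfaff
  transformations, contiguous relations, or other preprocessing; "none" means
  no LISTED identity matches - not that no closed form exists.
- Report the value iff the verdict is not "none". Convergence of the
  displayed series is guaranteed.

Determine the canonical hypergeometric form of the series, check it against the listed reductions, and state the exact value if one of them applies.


Reduced: x = -3, 1F2, upper = {1/4}, lower = {-1/3, 4/5}, C = 6. Verdict: none - at argument -3 the multisets {1/4} ; {-1/3, 4/5} match no listed identity.

The tell: from the first term 6: the lower running product (C = 6) is a rising factorial.
Term ratio: r(k) = (-3) * (k+1/4) / [(k-1/3) (k+4/5) (k+1)] - rational in k. x = (-3); t_0 = 6; negate the roots.


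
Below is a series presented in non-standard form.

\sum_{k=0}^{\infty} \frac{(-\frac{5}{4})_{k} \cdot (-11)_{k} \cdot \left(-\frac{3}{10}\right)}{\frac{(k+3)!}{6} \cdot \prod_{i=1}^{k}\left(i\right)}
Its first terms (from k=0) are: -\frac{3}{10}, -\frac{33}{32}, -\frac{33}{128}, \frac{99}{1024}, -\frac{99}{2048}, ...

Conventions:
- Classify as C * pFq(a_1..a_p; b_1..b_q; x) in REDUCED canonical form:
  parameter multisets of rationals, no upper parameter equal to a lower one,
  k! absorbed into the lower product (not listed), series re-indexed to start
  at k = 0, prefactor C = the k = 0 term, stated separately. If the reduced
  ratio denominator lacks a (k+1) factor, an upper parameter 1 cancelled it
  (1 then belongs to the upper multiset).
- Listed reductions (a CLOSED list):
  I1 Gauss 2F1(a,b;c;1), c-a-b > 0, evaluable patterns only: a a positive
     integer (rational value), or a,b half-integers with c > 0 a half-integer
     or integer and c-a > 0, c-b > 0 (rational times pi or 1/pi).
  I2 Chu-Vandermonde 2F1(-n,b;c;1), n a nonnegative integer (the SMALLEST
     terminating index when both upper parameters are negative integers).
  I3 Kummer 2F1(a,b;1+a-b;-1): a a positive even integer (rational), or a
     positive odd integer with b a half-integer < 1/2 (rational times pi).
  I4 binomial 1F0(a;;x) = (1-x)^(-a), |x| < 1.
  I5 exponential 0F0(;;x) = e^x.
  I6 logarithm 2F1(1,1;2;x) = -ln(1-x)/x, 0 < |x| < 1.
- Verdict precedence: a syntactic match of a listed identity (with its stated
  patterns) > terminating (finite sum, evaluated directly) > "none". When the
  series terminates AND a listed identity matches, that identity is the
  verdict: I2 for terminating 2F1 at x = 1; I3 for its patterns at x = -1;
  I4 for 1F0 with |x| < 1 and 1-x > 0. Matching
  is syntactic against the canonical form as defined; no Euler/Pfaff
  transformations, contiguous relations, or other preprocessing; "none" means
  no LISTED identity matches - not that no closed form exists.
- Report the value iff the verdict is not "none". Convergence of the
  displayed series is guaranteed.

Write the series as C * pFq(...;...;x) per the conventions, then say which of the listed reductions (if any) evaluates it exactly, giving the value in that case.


Classification (C = -\frac{3}{10}): 2F1 with upper {-11, -\frac{5}{4}}, lower {4}, argument x = 1. Verdict at x = 1: the Chu-Vandermonde identity I2 matches (terminating 2F1 at x = 1 with n = 11, b = -5/4, c = 4). Exact value: -\frac{170248554693}{111669149696}.

Key step: from the first term -\frac{3}{10}: the denominator's factorial ratio (C = -3/10) is a lower Pochhammer.
Step ratio: r(k) = 1 * (k-11) (k-\frac{5}{4}) / [(k+4) (k+1)] - rational in k. x = 1; t_0 = -\frac{3}{10}; negate the roots.


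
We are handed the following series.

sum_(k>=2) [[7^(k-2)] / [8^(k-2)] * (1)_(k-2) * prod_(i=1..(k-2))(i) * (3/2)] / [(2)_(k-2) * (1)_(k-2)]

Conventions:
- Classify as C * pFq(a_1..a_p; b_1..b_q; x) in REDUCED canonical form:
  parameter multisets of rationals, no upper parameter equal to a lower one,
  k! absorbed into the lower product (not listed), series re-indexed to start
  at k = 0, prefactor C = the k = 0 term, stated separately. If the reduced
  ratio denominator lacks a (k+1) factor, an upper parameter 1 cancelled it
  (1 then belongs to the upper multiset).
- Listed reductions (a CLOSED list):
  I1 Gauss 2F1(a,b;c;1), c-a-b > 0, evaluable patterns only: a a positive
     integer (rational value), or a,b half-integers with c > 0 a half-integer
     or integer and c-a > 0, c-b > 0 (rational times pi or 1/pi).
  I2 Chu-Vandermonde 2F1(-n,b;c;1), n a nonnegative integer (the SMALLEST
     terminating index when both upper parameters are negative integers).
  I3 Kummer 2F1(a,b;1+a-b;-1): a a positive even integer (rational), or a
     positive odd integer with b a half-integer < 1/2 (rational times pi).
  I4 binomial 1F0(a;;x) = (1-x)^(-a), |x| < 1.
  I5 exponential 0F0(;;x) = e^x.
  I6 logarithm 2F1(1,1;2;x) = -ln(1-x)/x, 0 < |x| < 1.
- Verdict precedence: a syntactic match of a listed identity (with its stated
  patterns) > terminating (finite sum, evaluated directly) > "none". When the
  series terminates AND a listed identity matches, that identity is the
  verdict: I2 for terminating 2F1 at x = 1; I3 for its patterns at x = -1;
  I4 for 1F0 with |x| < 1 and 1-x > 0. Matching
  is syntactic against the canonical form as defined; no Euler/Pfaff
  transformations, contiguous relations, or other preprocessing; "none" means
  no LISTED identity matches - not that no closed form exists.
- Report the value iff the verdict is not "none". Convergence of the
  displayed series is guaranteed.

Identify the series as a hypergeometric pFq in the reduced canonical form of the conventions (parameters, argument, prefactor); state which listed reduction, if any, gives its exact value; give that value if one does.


Reduced: x = 7/8, 2F1, upper = {1, 1}, lower = {2}, C = 3/2. Verdict: logarithm (I6) fires (the logarithm: parameters (1,1;2), x = 7/8). Sum: (-12/7) * ln(1/8).

Key step: x = (7/8) and (1)_k (prefactor 3/2) is k! itself.
Ratio: r(k) = (7/8) * (k+1) (k+1) / [(k+2) (k+1)] - poly over poly, x = (7/8) from leading terms; C = 3/2 at k = 0.


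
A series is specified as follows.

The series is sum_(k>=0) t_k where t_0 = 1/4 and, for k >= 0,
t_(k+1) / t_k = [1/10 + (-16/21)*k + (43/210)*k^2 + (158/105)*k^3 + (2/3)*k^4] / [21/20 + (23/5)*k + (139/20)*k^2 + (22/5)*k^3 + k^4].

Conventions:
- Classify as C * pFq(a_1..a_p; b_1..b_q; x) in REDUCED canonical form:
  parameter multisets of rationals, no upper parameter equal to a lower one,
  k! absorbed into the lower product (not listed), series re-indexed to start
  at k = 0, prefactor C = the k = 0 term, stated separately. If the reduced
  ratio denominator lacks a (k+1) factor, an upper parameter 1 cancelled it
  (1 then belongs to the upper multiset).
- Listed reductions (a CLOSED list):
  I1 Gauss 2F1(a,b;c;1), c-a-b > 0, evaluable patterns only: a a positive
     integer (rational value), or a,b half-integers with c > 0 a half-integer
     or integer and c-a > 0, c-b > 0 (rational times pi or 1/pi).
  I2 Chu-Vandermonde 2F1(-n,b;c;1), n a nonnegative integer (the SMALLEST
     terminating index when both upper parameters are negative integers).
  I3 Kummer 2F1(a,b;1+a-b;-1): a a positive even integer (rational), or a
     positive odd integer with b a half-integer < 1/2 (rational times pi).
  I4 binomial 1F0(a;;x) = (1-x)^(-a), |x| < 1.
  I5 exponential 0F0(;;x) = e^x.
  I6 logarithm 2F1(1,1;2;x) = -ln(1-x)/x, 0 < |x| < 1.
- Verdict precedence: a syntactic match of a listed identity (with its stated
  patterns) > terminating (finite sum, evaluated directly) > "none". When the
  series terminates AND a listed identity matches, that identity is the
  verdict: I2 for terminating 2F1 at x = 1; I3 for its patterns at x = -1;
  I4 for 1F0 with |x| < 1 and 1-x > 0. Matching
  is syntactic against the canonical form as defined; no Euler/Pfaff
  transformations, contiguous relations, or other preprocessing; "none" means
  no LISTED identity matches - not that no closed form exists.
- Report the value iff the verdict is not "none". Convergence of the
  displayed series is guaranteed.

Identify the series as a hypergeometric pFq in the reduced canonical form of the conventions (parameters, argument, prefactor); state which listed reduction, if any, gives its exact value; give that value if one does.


x = 2/3 here; the reduced form reads 2F1, upper {-1/2, -1/7}, lower {1/2}, C = 1/4. Verdict: none. Every listed pattern misses the 2F1 form at 2/3, upper {-1/2, -1/7}.

The tell: t_0 being 1/4, the parameter 7/5 appears in both the upper and lower lists and cancels (alongside the other common factor).
Step ratio: r(k) = (2/3) * (k-1/2) (k-1/7) / [(k+1/2) (k+1)] - rational in k, leading ratio (2/3); with t_0 = 1/4, classification follows.


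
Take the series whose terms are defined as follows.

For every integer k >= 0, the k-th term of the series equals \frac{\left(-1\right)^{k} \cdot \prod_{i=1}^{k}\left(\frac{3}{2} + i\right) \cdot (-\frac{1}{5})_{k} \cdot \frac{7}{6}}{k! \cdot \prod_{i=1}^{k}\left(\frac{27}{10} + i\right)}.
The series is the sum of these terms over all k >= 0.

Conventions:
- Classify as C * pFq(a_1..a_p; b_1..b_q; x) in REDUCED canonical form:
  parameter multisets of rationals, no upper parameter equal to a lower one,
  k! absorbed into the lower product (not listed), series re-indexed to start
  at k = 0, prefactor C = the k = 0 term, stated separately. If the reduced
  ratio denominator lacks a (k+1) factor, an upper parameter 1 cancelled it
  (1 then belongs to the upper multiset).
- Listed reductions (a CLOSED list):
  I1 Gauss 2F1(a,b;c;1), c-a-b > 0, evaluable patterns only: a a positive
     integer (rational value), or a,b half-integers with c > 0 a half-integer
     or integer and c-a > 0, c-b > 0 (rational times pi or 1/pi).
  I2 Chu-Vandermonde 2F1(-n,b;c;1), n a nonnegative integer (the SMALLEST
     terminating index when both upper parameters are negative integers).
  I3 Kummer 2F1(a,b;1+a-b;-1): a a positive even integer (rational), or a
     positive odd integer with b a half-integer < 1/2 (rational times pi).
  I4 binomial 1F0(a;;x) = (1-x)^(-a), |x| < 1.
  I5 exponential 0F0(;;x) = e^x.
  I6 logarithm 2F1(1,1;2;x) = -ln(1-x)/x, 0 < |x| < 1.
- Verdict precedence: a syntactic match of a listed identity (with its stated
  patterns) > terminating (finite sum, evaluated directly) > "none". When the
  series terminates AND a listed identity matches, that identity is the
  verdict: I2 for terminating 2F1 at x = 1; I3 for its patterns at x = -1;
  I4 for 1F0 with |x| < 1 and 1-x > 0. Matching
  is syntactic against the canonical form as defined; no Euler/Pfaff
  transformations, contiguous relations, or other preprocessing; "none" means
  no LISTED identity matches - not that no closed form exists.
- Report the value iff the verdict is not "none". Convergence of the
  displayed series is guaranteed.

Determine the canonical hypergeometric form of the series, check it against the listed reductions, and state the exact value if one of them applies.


At argument -1: a 2F1 with upper {-\frac{1}{5}, \frac{5}{2}}, lower {\frac{37}{10}}, scaled by C = \frac{7}{6}. Verdict: none - at argument -1 the multisets {-\frac{1}{5}, \frac{5}{2}} ; {\frac{37}{10}} match no listed identity.

Key step: t_0 = \frac{7}{6} here, and the running product (C = 7/6, x = -1) telescopes to a rising factorial.
Consecutive-term ratio: r(k) = -1 * (k-\frac{1}{5}) (k+\frac{5}{2}) / [(k+\frac{37}{10}) (k+1)] - poly over poly, x = -1 from leading terms; C = \frac{7}{6} at k = 0.


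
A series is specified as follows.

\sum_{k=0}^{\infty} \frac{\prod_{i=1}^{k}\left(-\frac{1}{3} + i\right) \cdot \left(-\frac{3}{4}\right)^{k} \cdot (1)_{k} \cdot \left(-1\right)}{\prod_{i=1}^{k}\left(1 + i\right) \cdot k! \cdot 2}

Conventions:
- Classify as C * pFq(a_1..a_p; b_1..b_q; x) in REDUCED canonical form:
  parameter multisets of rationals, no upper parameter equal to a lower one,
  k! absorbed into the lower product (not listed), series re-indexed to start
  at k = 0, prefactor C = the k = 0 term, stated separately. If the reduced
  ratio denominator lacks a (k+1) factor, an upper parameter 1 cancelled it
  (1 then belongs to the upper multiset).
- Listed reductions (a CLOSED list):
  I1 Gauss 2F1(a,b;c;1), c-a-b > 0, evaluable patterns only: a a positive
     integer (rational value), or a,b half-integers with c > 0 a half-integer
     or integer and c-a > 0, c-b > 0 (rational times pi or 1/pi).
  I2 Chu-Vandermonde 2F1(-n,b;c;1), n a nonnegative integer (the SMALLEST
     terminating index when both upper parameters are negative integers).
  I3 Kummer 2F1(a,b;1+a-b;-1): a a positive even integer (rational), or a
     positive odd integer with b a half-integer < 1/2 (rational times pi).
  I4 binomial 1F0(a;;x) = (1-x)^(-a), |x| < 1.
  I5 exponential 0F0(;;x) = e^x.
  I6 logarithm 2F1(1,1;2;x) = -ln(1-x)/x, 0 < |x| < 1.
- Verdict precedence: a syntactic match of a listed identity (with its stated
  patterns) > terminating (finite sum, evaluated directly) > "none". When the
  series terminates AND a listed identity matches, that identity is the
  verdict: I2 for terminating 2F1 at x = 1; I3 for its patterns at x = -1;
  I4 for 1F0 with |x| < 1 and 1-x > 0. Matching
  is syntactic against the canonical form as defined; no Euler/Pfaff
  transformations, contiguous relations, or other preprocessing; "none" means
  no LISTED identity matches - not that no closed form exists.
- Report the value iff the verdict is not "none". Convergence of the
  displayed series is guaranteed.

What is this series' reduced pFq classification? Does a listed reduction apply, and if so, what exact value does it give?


Classification (C = -\frac{1}{2}): 2F1 with upper {\frac{2}{3}, 1}, lower {2}, argument x = -\frac{3}{4}. Verdict: none - this 2F1 at x = -\frac{3}{4} matches no listed pattern, and upper {\frac{2}{3}, 1} holds no stopper.

Key observation: x = -\frac{3}{4} and the lower running product (C = -1/2) is a rising factorial.
Term ratio: r(k) = -\frac{3}{4} * (k+\frac{2}{3}) (k+1) / [(k+2) (k+1)] ; factor over Q: parameters, x = -\frac{3}{4}, and C = -\frac{1}{2}.


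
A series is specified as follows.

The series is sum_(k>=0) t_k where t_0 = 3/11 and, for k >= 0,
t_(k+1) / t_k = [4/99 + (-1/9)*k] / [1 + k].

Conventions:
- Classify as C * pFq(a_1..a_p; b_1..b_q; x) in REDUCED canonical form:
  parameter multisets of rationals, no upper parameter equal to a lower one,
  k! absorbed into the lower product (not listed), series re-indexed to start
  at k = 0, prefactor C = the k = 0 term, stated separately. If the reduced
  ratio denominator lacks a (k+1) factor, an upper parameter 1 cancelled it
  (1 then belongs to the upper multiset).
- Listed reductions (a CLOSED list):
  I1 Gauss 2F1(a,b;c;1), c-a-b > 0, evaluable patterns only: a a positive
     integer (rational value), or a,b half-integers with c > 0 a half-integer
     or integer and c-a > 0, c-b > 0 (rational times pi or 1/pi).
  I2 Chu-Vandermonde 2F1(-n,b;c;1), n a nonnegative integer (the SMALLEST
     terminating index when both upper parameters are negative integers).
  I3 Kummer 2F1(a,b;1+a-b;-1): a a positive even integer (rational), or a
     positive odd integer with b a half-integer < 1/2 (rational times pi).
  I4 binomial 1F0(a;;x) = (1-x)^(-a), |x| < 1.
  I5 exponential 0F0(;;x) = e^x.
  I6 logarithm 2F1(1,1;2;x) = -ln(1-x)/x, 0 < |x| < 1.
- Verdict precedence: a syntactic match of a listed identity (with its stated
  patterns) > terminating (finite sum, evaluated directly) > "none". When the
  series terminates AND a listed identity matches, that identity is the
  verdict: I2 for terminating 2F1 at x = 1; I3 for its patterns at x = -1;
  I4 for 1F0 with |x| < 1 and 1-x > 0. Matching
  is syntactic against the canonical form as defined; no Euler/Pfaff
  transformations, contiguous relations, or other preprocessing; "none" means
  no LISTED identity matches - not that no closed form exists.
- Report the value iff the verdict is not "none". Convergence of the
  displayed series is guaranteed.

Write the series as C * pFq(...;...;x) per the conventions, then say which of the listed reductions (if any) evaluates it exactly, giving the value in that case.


The tell: x = (-1/9) and roots of the ratio polynomials (prefactor 3/11) are the negated parameters.
Adjacent-term ratio: r(k) = (-1/9) * (k-4/11) / [(k+1)] - poly over poly, x = (-1/9) from leading terms; C = 3/11 at k = 0.

At argument -1/9: a 1F0 with upper {-4/11}, lower {-}, scaled by C = 3/11. Verdict: binomial (I4) matches (the 1F0 binomial series: exponent 4/11, x = -1/9). Value: (3/11) * (10/9)^(4/11).


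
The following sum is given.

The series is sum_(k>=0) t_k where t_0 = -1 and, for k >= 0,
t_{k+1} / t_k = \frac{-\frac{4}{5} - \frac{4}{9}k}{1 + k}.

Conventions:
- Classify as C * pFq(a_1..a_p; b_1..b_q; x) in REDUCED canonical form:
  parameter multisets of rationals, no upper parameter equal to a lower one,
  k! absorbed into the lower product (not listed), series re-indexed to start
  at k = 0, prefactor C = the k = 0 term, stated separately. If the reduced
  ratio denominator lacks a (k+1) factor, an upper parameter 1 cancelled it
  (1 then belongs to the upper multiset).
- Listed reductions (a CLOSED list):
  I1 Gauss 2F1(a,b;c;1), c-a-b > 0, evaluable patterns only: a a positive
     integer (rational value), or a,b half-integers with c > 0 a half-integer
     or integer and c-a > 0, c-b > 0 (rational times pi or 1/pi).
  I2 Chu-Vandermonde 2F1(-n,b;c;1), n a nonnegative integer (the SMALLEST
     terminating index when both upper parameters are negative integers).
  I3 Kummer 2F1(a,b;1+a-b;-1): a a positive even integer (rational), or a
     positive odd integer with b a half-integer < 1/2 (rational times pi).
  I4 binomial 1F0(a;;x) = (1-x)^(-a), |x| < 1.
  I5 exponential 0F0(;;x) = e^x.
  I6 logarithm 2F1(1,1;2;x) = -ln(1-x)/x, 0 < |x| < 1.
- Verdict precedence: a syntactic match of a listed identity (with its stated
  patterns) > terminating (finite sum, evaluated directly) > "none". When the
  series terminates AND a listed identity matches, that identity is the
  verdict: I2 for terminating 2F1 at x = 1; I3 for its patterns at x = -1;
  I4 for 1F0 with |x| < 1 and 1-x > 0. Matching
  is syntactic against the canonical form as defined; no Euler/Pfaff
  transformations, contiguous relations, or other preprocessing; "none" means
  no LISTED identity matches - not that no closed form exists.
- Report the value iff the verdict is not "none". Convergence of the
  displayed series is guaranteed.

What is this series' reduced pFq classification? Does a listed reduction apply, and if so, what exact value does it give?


Classification (C = -1): 1F0 with upper {\frac{9}{5}}, lower {-}, argument x = -\frac{4}{9}. Verdict at x = -\frac{4}{9}: the I4 binomial reduction matches (the 1F0 binomial series: exponent -9/5, x = -\frac{4}{9}). Sum: \left(-1\right) \cdot \left(\frac{13}{9}\right)^{-\frac{9}{5}}.

First insight: t_0 = -1 here, and roots of the ratio polynomials (C = -1) are the negated parameters.
Step ratio: r(k) = -\frac{4}{9} * (k+\frac{9}{5}) / [(k+1)] - rational in k. x = -\frac{4}{9}; t_0 = -1; negate the roots.


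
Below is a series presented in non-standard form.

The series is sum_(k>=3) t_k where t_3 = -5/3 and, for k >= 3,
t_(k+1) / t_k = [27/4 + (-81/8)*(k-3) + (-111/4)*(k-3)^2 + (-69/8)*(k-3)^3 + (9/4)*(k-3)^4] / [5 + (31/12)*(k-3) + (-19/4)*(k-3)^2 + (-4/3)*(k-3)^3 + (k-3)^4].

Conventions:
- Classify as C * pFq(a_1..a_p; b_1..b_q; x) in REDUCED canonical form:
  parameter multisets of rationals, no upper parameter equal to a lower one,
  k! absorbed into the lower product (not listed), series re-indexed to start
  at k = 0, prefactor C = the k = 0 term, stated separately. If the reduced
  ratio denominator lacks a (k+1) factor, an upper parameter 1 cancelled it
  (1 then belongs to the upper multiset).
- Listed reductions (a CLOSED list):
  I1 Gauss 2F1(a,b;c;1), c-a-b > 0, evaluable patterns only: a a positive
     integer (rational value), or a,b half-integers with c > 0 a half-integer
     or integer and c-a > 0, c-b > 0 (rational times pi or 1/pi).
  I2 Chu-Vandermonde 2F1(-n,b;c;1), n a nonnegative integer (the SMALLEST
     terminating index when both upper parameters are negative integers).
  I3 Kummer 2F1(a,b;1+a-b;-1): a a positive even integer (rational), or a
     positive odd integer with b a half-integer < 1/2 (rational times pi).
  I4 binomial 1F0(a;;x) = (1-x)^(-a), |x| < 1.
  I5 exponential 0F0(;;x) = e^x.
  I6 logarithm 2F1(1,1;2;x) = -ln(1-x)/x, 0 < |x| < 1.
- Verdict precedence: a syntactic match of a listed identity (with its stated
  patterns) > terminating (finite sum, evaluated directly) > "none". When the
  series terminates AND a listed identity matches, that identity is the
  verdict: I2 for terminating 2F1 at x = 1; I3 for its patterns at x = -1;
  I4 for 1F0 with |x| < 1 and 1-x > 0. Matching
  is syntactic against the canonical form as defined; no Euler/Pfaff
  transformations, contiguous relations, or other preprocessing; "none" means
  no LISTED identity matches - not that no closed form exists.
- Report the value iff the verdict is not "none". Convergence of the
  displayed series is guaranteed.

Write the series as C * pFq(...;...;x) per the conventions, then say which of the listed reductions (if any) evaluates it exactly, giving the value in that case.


First insight: x = (9/4) and cancel k + 3/2 from the displayed ratio first; then prefactor -5/3.
Adjacent-term ratio: r(k) = (9/4) * (k-6) (k-1/3) (k+1) / [(k-5/2) (k-4/3) (k+1)] - rational; roots negated = parameters, x = (9/4), C = -5/3.

This is -5/3 * 3F2(-6, -1/3, 1; -5/2, -4/3; 9/4) in reduced canonical form. Verdict: terminating - the sum ends at index 6 because -6 is a negative integer; exact evaluation follows. Sum: -611273/12.


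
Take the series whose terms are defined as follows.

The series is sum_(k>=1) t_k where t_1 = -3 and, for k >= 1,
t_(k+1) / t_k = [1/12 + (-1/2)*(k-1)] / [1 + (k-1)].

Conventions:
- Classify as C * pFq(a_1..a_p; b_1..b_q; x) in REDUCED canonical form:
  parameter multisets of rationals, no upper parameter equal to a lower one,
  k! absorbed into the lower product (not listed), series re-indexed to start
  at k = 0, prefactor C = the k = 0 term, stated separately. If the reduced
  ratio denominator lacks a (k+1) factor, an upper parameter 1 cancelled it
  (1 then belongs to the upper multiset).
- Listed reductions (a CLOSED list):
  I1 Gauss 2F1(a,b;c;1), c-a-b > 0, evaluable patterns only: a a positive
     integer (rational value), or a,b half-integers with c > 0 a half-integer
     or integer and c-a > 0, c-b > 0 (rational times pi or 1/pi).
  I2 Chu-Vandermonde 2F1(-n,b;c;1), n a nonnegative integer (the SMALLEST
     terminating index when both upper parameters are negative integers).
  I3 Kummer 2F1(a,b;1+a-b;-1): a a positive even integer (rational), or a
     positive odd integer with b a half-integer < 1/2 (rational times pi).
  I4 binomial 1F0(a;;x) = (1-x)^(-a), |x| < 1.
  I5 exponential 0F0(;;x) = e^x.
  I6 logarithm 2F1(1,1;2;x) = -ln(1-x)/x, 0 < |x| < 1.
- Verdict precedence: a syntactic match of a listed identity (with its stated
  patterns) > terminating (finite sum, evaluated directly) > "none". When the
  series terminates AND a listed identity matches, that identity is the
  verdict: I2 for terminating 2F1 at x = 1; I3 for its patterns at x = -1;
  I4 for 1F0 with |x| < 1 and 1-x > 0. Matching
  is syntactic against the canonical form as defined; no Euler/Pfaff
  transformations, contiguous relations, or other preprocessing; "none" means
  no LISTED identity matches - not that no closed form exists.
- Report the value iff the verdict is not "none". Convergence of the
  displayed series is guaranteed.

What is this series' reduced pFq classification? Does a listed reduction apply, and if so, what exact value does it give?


Structural cue: t_0 = -3 here, and factor the ratio over Q (C = -3): negated roots = parameters.
Adjacent-term ratio: r(k) = (-1/2) * (k-1/6) / [(k+1)] - rational in k, leading ratio (-1/2); with t_0 = -3, classification follows.

At argument -1/2: a 1F0 with upper {-1/6}, lower {-}, scaled by C = -3. Verdict (x = -1/2): the binomial series (I4) applies (the 1F0 binomial series: exponent 1/6, x = -1/2). Value: (-3) * (3/2)^(1/6).


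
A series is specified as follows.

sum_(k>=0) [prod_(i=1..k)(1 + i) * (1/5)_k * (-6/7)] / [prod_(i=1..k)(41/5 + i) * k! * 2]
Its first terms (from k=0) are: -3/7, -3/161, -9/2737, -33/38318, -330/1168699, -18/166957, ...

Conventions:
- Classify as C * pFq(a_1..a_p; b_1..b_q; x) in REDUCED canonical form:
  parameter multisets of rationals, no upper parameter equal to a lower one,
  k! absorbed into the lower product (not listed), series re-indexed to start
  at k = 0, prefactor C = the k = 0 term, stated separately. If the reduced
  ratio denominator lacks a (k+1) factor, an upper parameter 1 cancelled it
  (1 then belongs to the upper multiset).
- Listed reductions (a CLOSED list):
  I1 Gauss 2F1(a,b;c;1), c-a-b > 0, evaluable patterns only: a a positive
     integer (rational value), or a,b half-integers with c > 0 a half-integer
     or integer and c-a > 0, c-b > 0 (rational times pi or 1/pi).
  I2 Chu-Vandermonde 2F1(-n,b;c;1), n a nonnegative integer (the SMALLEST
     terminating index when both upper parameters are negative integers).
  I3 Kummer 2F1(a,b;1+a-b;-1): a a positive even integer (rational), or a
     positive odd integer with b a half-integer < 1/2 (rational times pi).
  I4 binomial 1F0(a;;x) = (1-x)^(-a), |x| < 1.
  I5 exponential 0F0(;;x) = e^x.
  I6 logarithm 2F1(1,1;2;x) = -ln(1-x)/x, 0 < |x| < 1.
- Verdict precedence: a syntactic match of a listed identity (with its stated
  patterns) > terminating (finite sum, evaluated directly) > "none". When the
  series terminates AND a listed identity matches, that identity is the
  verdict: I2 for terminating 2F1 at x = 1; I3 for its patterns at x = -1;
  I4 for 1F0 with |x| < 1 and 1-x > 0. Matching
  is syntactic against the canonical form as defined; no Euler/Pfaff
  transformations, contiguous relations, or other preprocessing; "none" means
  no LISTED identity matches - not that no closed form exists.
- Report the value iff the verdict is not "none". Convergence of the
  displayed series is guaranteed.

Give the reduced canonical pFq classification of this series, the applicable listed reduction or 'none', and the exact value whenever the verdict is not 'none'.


x = 1 here; the reduced form reads 2F1, upper {1/5, 2}, lower {46/5}, C = -3/7. Verdict: Gauss (I1, integer-parameter pattern) fires (x = 1: the Gamma ratio telescopes since c-a-b = 7 > 0 and a = 2 in Z>0). Its exact value is -1107/2450.

Key step: from the first term -3/7: the lower running product (C = -3/7) is a rising factorial.
Adjacent-term ratio: r(k) = 1 * (k+1/5) (k+2) / [(k+46/5) (k+1)] - poly over poly, x = 1 from leading terms; C = -3/7 at k = 0.


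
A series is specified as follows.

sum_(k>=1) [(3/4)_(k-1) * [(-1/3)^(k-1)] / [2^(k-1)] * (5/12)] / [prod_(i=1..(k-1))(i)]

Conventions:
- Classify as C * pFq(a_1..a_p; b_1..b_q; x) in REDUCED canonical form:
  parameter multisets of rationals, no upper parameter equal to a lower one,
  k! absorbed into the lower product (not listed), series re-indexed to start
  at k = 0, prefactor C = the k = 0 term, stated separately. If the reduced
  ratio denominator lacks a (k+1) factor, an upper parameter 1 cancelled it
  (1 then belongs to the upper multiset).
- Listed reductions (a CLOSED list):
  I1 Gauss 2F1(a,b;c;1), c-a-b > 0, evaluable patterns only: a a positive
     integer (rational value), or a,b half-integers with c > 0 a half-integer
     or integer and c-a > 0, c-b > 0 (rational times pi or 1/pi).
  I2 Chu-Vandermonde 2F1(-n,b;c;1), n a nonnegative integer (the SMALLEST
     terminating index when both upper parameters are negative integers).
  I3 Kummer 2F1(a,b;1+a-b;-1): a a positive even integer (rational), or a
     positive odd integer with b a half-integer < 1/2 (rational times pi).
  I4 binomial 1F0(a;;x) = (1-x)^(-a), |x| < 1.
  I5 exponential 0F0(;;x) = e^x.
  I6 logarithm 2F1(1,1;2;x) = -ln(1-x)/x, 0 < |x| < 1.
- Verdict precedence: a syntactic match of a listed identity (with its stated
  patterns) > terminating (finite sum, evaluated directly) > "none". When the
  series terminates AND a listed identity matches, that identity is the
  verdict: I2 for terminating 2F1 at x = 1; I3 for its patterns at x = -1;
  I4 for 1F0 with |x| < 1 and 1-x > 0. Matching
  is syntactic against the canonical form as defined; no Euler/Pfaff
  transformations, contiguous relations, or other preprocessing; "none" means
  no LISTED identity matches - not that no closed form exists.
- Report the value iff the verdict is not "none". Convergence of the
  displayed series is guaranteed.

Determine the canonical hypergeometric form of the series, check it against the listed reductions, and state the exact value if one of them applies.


Key observation: with t_0 = 5/12, the product of the first k integers (C = 5/12) is k!.
Ratio: r(k) = (-1/6) * (k+3/4) / [(k+1)] ; factor over Q: parameters, x = (-1/6), and C = 5/12.

At argument -1/6: a 1F0 with upper {3/4}, lower {-}, scaled by C = 5/12. Verdict: the I4 binomial reduction matches (the 1F0 binomial series: exponent -3/4, x = -1/6). Hence: (5/12) * (7/6)^(-3/4).


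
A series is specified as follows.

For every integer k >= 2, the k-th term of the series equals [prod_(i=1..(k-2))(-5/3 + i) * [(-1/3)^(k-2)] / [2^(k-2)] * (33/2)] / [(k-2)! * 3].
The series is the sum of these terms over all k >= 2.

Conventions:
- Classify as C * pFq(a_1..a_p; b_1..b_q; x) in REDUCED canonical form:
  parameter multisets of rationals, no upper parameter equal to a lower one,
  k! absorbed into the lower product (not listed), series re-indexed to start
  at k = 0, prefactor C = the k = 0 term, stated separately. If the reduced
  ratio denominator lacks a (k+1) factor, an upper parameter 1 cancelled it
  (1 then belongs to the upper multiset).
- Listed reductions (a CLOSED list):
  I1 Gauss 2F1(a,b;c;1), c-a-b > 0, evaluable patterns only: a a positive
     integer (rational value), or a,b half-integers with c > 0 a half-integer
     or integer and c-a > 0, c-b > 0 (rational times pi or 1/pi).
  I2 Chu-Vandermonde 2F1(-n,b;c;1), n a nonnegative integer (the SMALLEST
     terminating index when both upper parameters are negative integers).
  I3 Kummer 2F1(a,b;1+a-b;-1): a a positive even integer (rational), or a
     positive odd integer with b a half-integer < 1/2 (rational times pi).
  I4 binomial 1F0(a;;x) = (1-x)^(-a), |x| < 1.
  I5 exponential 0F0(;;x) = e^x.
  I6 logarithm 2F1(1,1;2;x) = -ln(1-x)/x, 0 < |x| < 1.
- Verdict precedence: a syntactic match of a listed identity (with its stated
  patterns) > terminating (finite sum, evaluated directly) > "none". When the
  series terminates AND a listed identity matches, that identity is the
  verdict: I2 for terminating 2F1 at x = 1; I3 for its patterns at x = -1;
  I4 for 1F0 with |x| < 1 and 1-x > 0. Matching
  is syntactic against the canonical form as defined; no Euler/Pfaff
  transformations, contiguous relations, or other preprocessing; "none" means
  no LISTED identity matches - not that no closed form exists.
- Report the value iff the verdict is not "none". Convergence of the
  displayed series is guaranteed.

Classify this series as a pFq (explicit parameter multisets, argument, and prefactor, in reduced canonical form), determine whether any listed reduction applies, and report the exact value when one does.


Reduced: x = -1/6, 1F0, upper = {-2/3}, lower = {-}, C = 11/2. Verdict: the I4 binomial reduction matches (the 1F0 binomial series: exponent 2/3, x = -1/6). Exact value: (11/2) * (7/6)^(2/3).

The tell: t_0 being 11/2, the constant factors (C = 11/2, x = -1/6) combine into one prefactor.
Step ratio: r(k) = (-1/6) * (k-2/3) / [(k+1)] - rational in k, leading ratio (-1/6); with t_0 = 11/2, classification follows.


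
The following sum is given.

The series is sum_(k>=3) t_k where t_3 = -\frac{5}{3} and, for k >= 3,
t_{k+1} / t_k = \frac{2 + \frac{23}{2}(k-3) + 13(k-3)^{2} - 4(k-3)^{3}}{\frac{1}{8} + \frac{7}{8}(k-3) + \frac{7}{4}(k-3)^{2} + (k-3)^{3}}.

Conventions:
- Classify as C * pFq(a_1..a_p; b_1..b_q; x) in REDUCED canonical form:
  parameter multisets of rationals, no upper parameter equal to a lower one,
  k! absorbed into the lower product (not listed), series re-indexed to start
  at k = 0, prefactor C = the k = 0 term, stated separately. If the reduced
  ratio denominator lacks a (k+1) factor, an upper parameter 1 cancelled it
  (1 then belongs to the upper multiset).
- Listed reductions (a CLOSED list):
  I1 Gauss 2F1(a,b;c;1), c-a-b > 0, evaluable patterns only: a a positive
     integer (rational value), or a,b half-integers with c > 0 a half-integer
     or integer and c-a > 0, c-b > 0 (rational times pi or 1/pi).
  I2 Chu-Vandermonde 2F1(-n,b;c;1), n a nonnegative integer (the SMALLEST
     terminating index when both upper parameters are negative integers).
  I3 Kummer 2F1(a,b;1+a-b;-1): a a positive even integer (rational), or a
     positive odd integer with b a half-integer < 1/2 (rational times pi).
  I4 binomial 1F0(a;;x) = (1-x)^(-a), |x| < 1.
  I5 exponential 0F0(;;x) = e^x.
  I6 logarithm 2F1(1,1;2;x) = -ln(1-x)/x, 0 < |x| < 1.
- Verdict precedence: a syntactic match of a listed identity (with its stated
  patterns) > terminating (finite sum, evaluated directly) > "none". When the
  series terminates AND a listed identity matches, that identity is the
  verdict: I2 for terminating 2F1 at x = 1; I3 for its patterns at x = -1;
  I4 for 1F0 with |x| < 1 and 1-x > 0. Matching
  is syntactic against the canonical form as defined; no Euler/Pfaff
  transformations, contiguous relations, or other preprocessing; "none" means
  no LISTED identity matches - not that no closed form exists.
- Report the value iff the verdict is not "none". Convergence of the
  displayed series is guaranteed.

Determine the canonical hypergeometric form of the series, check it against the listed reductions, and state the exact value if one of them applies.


Prefactor -\frac{5}{3}, argument -4: 1F0 with upper {-4} over lower {-}. Verdict: terminating - upper parameter -4 makes this a finite sum (last index 4), evaluated exactly. Hence: -\frac{3125}{3}.

The tell: t_0 = -\frac{5}{3} here, and the expanded ratio factors over Q; C = -5/3, x = -4, roots give parameters.
Ratio: r(k) = -4 * (k-4) / [(k+1)] - poly over poly, x = -4 from leading terms; C = -\frac{5}{3} at k = 0.


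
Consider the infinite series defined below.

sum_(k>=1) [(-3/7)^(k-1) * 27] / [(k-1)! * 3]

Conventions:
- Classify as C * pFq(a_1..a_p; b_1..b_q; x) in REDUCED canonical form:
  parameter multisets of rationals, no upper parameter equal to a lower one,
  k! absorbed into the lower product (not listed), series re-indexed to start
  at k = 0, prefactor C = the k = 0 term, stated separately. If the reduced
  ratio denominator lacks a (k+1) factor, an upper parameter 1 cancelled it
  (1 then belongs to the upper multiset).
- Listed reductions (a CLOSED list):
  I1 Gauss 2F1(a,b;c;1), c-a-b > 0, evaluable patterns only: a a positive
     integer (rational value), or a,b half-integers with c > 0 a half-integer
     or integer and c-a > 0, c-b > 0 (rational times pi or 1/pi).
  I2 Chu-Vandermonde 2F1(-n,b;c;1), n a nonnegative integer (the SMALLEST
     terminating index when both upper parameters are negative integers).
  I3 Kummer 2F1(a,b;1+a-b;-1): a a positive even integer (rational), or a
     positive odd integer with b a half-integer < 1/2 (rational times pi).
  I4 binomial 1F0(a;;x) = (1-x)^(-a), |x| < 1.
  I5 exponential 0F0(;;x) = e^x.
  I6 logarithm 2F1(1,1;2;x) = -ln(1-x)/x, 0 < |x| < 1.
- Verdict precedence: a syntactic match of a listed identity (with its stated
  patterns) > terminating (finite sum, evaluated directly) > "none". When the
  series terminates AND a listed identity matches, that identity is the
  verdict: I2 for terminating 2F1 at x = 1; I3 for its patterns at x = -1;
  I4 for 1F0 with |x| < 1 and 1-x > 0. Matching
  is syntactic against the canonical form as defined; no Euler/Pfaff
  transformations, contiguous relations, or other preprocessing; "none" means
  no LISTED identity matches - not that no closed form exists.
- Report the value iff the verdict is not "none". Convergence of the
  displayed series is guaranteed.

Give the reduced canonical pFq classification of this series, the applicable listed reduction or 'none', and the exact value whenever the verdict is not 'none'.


The tell: t_0 being 9, the constant factors (C = 9) combine into one prefactor.
Step ratio: r(k) = (-3/7) * 1 / [(k+1)] - rational in k, leading ratio (-3/7); with t_0 = 9, classification follows.

x = -3/7 here; the reduced form reads 0F0, upper {-}, lower {-}, C = 9. Verdict: the exponential series (I5) fires (the 0F0 exponential series at x = -3/7). Value: 9 * e^(-3/7).


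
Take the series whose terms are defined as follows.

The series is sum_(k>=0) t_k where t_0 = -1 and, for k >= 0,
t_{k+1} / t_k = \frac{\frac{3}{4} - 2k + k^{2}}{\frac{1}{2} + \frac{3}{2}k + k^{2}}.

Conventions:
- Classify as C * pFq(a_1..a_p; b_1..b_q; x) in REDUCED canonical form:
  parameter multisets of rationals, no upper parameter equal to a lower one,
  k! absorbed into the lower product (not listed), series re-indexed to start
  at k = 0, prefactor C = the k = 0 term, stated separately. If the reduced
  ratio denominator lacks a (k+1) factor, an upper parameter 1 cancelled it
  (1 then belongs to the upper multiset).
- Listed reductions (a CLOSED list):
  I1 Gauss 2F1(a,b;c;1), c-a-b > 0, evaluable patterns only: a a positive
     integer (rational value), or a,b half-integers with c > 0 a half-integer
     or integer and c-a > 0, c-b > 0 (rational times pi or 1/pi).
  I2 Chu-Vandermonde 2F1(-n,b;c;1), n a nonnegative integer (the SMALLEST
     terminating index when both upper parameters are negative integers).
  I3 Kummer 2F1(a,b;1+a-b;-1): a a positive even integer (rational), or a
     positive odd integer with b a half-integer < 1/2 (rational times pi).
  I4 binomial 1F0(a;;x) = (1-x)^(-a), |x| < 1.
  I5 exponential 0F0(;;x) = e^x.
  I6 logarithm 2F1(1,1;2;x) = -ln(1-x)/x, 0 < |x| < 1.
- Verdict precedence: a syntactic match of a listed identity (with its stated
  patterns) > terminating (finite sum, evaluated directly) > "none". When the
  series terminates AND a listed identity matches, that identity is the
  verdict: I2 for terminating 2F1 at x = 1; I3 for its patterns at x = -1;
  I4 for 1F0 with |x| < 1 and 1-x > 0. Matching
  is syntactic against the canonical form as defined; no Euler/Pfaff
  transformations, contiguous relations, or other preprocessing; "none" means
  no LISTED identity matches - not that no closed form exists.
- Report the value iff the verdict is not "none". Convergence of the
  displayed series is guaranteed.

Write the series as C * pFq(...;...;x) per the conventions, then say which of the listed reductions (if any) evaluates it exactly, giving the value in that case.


Classification (C = -1): 2F1 with upper {-\frac{3}{2}, -\frac{1}{2}}, lower {\frac{1}{2}}, argument x = 1. Verdict (x = 1): Gauss (I1, half-integer pattern) applies (x = 1; upper {-\frac{3}{2}, -\frac{1}{2}} half-integers, c = \frac{1}{2} in the evaluable pattern). Value: \left(-\frac{3}{4}\right) \cdot \pi.

Key step: t_0 = -1 here, and factor the ratio over Q (C = -1): negated roots = parameters.
Step ratio: r(k) = 1 * (k-\frac{3}{2}) (k-\frac{1}{2}) / [(k+\frac{1}{2}) (k+1)] - rational in k. x = 1; t_0 = -1; negate the roots.
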